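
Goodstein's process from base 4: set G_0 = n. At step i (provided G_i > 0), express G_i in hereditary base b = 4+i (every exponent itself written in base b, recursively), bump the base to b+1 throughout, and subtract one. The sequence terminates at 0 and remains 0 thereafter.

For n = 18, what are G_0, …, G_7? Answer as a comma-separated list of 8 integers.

[0] 18 ≡ 4^2 + 2 (base 4). Lift 5: 27. −1: 26.
[1] 26 ≡ 5^2 + 1 (base 5). Lift 6: 37. −1: 36.
[2] 36 ≡ 6^2 (base 6). Lift 7: 49. −1: 48.
[3] 48 ≡ 6·7 + 6 (base 7). Lift 8: 54. −1: 53.
[4] 53 ≡ 6·8 + 5 (base 8). Lift 9: 59. −1: 58.
[5] 58 ≡ 6·9 + 4 (base 9). Lift 10: 64. −1: 63.
[6] 63 ≡ 6·10 + 3 (base 10). Lift 11: 69. −1: 68.

18, 26, 36, 48, 53, 58, 63, 68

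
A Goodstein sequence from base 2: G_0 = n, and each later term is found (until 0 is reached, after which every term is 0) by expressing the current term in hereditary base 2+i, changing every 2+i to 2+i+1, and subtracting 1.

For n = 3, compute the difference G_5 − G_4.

3 —HB2→ 2 + 1 —bump→ 3 + 1 = 4 —(−1)→ 3
3 —HB3→ 3 —bump→ 4 = 4 —(−1)→ 3
3 —HB4→ 3 —bump→ 3 = 3 —(−1)→ 2
2 —HB5→ 2 —bump→ 2 = 2 —(−1)→ 1
1 —HB6→ 1 —bump→ 1 = 1 —(−1)→ 0

-1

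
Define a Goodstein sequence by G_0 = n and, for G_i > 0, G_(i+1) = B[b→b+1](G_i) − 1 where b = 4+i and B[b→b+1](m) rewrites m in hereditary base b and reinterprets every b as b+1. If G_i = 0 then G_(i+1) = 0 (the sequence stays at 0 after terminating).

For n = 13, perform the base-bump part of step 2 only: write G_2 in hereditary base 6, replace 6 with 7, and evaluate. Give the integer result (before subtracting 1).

(0) 13|_4 = 3·4 + 1 ↦ 3·5 + 1|_5 = 16 ⇒ 15
(1) 15|_5 = 3·5 ↦ 3·6|_6 = 18 ⇒ 17

19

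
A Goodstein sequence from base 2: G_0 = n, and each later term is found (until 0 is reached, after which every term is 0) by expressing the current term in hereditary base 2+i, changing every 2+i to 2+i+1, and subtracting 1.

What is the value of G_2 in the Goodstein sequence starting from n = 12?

12 —HB2→ 2^(2 + 1) + 2^2 —bump→ 3^(3 + 1) + 3^3 = 108 —(−1)→ 107
107 —HB3→ 3^(3 + 1) + 2·3^2 + 2·3 + 2 —bump→ 4^(4 + 1) + 2·4^2 + 2·4 + 2 = 1066 —(−1)→ 1065
1065 —HB4→ 4^(4 + 1) + 2·4^2 + 2·4 + 1 —bump→ 5^(5 + 1) + 2·5^2 + 2·5 + 1 = 15686 —(−1)→ 15685

1065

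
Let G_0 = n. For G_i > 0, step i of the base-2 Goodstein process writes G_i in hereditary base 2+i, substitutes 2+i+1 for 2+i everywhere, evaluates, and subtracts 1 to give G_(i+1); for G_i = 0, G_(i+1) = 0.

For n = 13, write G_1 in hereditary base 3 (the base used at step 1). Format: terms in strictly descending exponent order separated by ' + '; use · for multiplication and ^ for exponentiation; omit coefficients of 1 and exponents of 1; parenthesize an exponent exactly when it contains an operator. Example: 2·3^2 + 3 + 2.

[0] 13 ≡ 2^(2 + 1) + 2^2 + 1 (base 2). Lift 3: 109. −1: 108.
[1] 108 ≡ 3^(3 + 1) + 3^3 (base 3). Lift 4: 1280. −1: 1279.

3^(3 + 1) + 3^3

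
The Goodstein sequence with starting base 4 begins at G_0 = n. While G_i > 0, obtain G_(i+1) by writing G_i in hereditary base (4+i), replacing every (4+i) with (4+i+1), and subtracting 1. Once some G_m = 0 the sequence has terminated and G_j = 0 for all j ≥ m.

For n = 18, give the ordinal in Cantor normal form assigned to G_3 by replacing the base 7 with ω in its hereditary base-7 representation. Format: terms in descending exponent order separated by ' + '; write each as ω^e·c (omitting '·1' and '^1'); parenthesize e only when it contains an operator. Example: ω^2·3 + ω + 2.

ω·6 + 6

[0] 18 ≡ 4^2 + 2 (base 4). Lift 5: 27. −1: 26.
[1] 26 ≡ 5^2 + 1 (base 5). Lift 6: 37. −1: 36.
[2] 36 ≡ 6^2 (base 6). Lift 7: 49. −1: 48.
[3] 48 ≡ 6·7 + 6 (base 7). Lift 8: 54. −1: 53.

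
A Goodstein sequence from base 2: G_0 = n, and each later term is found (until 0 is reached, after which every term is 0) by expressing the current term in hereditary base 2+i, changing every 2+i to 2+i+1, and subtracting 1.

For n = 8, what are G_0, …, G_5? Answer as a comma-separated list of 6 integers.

[0] 8 ≡ 2^(2 + 1) (base 2). Lift 3: 81. −1: 80.
[1] 80 ≡ 2·3^3 + 2·3^2 + 2·3 + 2 (base 3). Lift 4: 554. −1: 553.
[2] 553 ≡ 2·4^4 + 2·4^2 + 2·4 + 1 (base 4). Lift 5: 6311. −1: 6310.
[3] 6310 ≡ 2·5^5 + 2·5^2 + 2·5 (base 5). Lift 6: 93396. −1: 93395.
[4] 93395 ≡ 2·6^6 + 2·6^2 + 6 + 5 (base 6). Lift 7: 1647196. −1: 1647195.

8, 80, 553, 6310, 93395, 1647195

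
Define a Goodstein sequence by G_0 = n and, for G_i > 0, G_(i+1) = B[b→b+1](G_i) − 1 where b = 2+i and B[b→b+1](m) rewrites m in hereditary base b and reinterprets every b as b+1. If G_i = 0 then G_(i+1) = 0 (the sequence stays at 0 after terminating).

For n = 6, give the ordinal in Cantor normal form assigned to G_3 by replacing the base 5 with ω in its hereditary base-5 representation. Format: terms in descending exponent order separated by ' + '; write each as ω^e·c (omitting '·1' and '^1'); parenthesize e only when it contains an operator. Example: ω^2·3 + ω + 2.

G_0=6  [base 2] 2^2 + 2  →[2↦3]→  3^3 + 3 = 30  −1 ⇒ G_1=29
G_1=29  [base 3] 3^3 + 2  →[3↦4]→  4^4 + 2 = 258  −1 ⇒ G_2=257
G_2=257  [base 4] 4^4 + 1  →[4↦5]→  5^5 + 1 = 3126  −1 ⇒ G_3=3125
G_3=3125  [base 5] 5^5  →[5↦6]→  6^6 = 46656  −1 ⇒ G_4=46655

ω^ω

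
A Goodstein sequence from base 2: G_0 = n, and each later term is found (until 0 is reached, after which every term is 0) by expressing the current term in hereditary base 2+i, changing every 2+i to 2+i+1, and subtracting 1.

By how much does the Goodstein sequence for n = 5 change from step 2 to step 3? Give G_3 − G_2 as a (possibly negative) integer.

212

base 2: 5 = 2^2 + 1; at 3: 3^3 + 1 = 28; next = 27
base 3: 27 = 3^3; at 4: 4^4 = 256; next = 255
base 4: 255 = 3·4^3 + 3·4^2 + 3·4 + 3; at 5: 3·5^3 + 3·5^2 + 3·5 + 3 = 468; next = 467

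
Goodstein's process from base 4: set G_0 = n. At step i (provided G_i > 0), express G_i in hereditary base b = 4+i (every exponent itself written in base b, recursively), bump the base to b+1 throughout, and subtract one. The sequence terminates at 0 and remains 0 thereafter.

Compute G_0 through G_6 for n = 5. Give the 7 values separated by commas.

5, 5, 5, 4, 3, 2, 1

G_0=5  [base 4] 4 + 1  →[4↦5]→  5 + 1 = 6  −1 ⇒ G_1=5
G_1=5  [base 5] 5  →[5↦6]→  6 = 6  −1 ⇒ G_2=5
G_2=5  [base 6] 5  →[6↦7]→  5 = 5  −1 ⇒ G_3=4
G_3=4  [base 7] 4  →[7↦8]→  4 = 4  −1 ⇒ G_4=3
G_4=3  [base 8] 3  →[8↦9]→  3 = 3  −1 ⇒ G_5=2
G_5=2  [base 9] 2  →[9↦10]→  2 = 2  −1 ⇒ G_6=1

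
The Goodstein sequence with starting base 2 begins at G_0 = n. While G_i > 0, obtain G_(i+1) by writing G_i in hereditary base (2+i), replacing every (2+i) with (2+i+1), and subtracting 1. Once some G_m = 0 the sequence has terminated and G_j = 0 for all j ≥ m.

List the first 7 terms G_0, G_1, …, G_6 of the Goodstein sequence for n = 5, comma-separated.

base 2: 5 = 2^2 + 1; at 3: 3^3 + 1 = 28; next = 27
base 3: 27 = 3^3; at 4: 4^4 = 256; next = 255
base 4: 255 = 3·4^3 + 3·4^2 + 3·4 + 3; at 5: 3·5^3 + 3·5^2 + 3·5 + 3 = 468; next = 467
base 5: 467 = 3·5^3 + 3·5^2 + 3·5 + 2; at 6: 3·6^3 + 3·6^2 + 3·6 + 2 = 776; next = 775
base 6: 775 = 3·6^3 + 3·6^2 + 3·6 + 1; at 7: 3·7^3 + 3·7^2 + 3·7 + 1 = 1198; next = 1197
base 7: 1197 = 3·7^3 + 3·7^2 + 3·7; at 8: 3·8^3 + 3·8^2 + 3·8 = 1752; next = 1751

5, 27, 255, 467, 775, 1197, 1751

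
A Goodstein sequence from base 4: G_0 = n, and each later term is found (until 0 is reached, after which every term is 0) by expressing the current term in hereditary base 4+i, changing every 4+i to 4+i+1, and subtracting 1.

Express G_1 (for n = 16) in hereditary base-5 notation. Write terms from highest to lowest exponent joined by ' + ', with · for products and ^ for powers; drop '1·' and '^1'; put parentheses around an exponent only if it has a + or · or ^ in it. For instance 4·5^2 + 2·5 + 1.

4·5 + 4

[0] 16 ≡ 4^2 (base 4). Lift 5: 25. −1: 24.
[1] 24 ≡ 4·5 + 4 (base 5). Lift 6: 28. −1: 27.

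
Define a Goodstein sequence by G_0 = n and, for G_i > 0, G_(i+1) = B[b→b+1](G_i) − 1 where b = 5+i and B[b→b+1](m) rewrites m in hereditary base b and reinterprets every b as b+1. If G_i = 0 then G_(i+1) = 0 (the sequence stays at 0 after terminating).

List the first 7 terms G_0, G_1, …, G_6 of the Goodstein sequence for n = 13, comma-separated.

13 —HB5→ 2·5 + 3 —bump→ 2·6 + 3 = 15 —(−1)→ 14
14 —HB6→ 2·6 + 2 —bump→ 2·7 + 2 = 16 —(−1)→ 15
15 —HB7→ 2·7 + 1 —bump→ 2·8 + 1 = 17 —(−1)→ 16
16 —HB8→ 2·8 —bump→ 2·9 = 18 —(−1)→ 17
17 —HB9→ 9 + 8 —bump→ 10 + 8 = 18 —(−1)→ 17
17 —HB10→ 10 + 7 —bump→ 11 + 7 = 18 —(−1)→ 17

13, 14, 15, 16, 17, 17, 17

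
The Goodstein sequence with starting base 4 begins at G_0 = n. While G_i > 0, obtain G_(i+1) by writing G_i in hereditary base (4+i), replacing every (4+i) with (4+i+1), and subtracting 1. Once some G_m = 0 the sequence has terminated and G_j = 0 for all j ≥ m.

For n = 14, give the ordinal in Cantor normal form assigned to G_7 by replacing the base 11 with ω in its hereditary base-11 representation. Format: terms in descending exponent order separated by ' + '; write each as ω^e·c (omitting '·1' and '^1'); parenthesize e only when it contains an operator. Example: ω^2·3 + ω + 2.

ω·2 + 2

base 4: 14 = 3·4 + 2; at 5: 3·5 + 2 = 17; next = 16
base 5: 16 = 3·5 + 1; at 6: 3·6 + 1 = 19; next = 18
base 6: 18 = 3·6; at 7: 3·7 = 21; next = 20
base 7: 20 = 2·7 + 6; at 8: 2·8 + 6 = 22; next = 21
base 8: 21 = 2·8 + 5; at 9: 2·9 + 5 = 23; next = 22
base 9: 22 = 2·9 + 4; at 10: 2·10 + 4 = 24; next = 23
base 10: 23 = 2·10 + 3; at 11: 2·11 + 3 = 25; next = 24
base 11: 24 = 2·11 + 2; at 12: 2·12 + 2 = 26; next = 25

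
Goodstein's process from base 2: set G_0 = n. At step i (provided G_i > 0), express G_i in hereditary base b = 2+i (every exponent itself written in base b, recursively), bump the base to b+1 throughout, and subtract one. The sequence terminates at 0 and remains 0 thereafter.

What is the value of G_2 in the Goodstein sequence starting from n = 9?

1023

9 —HB2→ 2^(2 + 1) + 1 —bump→ 3^(3 + 1) + 1 = 82 —(−1)→ 81
81 —HB3→ 3^(3 + 1) —bump→ 4^(4 + 1) = 1024 —(−1)→ 1023
1023 —HB4→ 3·4^4 + 3·4^3 + 3·4^2 + 3·4 + 3 —bump→ 3·5^5 + 3·5^3 + 3·5^2 + 3·5 + 3 = 9843 —(−1)→ 9842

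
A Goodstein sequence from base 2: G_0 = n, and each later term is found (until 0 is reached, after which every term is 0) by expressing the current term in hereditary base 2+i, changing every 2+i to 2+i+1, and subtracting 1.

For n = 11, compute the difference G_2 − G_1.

943

(0) 11|_2 = 2^(2 + 1) + 2 + 1 ↦ 3^(3 + 1) + 3 + 1|_3 = 85 ⇒ 84
(1) 84|_3 = 3^(3 + 1) + 3 ↦ 4^(4 + 1) + 4|_4 = 1028 ⇒ 1027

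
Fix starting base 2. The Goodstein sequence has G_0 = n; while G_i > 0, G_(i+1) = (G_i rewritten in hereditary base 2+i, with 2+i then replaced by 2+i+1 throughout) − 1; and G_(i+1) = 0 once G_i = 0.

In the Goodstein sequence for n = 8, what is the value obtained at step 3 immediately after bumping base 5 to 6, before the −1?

base 2: 8 = 2^(2 + 1); at 3: 3^(3 + 1) = 81; next = 80
base 3: 80 = 2·3^3 + 2·3^2 + 2·3 + 2; at 4: 2·4^4 + 2·4^2 + 2·4 + 2 = 554; next = 553
base 4: 553 = 2·4^4 + 2·4^2 + 2·4 + 1; at 5: 2·5^5 + 2·5^2 + 2·5 + 1 = 6311; next = 6310

93396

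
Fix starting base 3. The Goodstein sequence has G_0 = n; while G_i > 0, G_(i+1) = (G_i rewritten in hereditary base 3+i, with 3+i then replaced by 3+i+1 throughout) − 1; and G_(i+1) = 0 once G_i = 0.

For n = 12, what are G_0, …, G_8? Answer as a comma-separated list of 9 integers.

12, 19, 27, 37, 49, 63, 69, 75, 81

step 0: 12 = 3^2 + 3; sub 4 for 3: 4^2 + 4; = 20; G_1 = 20−1 = 19
step 1: 19 = 4^2 + 3; sub 5 for 4: 5^2 + 3; = 28; G_2 = 28−1 = 27
step 2: 27 = 5^2 + 2; sub 6 for 5: 6^2 + 2; = 38; G_3 = 38−1 = 37
step 3: 37 = 6^2 + 1; sub 7 for 6: 7^2 + 1; = 50; G_4 = 50−1 = 49
step 4: 49 = 7^2; sub 8 for 7: 8^2; = 64; G_5 = 64−1 = 63
step 5: 63 = 7·8 + 7; sub 9 for 8: 7·9 + 7; = 70; G_6 = 70−1 = 69
step 6: 69 = 7·9 + 6; sub 10 for 9: 7·10 + 6; = 76; G_7 = 76−1 = 75
step 7: 75 = 7·10 + 5; sub 11 for 10: 7·11 + 5; = 82; G_8 = 82−1 = 81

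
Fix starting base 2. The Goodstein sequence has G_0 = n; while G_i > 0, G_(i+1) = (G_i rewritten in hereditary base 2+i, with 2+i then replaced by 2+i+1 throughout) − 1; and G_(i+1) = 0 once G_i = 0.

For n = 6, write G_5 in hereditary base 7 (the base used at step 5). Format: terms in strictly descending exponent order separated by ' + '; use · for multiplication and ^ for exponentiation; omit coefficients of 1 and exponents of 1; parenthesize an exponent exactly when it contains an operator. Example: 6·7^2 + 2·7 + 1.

5·7^5 + 5·7^4 + 5·7^3 + 5·7^2 + 5·7 + 4

[0] 6 ≡ 2^2 + 2 (base 2). Lift 3: 30. −1: 29.
[1] 29 ≡ 3^3 + 2 (base 3). Lift 4: 258. −1: 257.
[2] 257 ≡ 4^4 + 1 (base 4). Lift 5: 3126. −1: 3125.
[3] 3125 ≡ 5^5 (base 5). Lift 6: 46656. −1: 46655.
[4] 46655 ≡ 5·6^5 + 5·6^4 + 5·6^3 + 5·6^2 + 5·6 + 5 (base 6). Lift 7: 98040. −1: 98039.
[5] 98039 ≡ 5·7^5 + 5·7^4 + 5·7^3 + 5·7^2 + 5·7 + 4 (base 7). Lift 8: 187244. −1: 187243.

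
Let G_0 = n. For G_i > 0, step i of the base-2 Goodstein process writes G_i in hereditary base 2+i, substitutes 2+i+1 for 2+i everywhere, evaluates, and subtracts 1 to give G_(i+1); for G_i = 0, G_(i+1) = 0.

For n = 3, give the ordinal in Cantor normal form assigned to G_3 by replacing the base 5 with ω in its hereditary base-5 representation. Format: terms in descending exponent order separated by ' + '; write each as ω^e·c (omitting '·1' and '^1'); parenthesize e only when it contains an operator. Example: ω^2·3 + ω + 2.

[0] 3 ≡ 2 + 1 (base 2). Lift 3: 4. −1: 3.
[1] 3 ≡ 3 (base 3). Lift 4: 4. −1: 3.
[2] 3 ≡ 3 (base 4). Lift 5: 3. −1: 2.
[3] 2 ≡ 2 (base 5). Lift 6: 2. −1: 1.

2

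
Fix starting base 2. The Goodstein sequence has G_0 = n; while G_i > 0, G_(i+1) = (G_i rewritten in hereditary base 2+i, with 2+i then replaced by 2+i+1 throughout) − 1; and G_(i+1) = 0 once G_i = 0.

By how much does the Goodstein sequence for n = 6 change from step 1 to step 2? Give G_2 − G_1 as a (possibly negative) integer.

6 —HB2→ 2^2 + 2 —bump→ 3^3 + 3 = 30 —(−1)→ 29
29 —HB3→ 3^3 + 2 —bump→ 4^4 + 2 = 258 —(−1)→ 257

228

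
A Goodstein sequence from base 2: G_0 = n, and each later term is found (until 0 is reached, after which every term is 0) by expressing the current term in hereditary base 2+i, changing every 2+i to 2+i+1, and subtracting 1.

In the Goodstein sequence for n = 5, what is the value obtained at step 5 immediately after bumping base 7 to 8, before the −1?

1752

[0] 5 ≡ 2^2 + 1 (base 2). Lift 3: 28. −1: 27.
[1] 27 ≡ 3^3 (base 3). Lift 4: 256. −1: 255.
[2] 255 ≡ 3·4^3 + 3·4^2 + 3·4 + 3 (base 4). Lift 5: 468. −1: 467.
[3] 467 ≡ 3·5^3 + 3·5^2 + 3·5 + 2 (base 5). Lift 6: 776. −1: 775.
[4] 775 ≡ 3·6^3 + 3·6^2 + 3·6 + 1 (base 6). Lift 7: 1198. −1: 1197.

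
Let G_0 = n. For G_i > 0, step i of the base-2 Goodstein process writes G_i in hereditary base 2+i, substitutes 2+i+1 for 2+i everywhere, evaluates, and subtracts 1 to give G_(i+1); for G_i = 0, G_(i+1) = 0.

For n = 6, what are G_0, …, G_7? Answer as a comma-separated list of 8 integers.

6, 29, 257, 3125, 46655, 98039, 187243, 332147

6 —HB2→ 2^2 + 2 —bump→ 3^3 + 3 = 30 —(−1)→ 29
29 —HB3→ 3^3 + 2 —bump→ 4^4 + 2 = 258 —(−1)→ 257
257 —HB4→ 4^4 + 1 —bump→ 5^5 + 1 = 3126 —(−1)→ 3125
3125 —HB5→ 5^5 —bump→ 6^6 = 46656 —(−1)→ 46655
46655 —HB6→ 5·6^5 + 5·6^4 + 5·6^3 + 5·6^2 + 5·6 + 5 —bump→ 5·7^5 + 5·7^4 + 5·7^3 + 5·7^2 + 5·7 + 5 = 98040 —(−1)→ 98039
98039 —HB7→ 5·7^5 + 5·7^4 + 5·7^3 + 5·7^2 + 5·7 + 4 —bump→ 5·8^5 + 5·8^4 + 5·8^3 + 5·8^2 + 5·8 + 4 = 187244 —(−1)→ 187243
187243 —HB8→ 5·8^5 + 5·8^4 + 5·8^3 + 5·8^2 + 5·8 + 3 —bump→ 5·9^5 + 5·9^4 + 5·9^3 + 5·9^2 + 5·9 + 3 = 332148 —(−1)→ 332147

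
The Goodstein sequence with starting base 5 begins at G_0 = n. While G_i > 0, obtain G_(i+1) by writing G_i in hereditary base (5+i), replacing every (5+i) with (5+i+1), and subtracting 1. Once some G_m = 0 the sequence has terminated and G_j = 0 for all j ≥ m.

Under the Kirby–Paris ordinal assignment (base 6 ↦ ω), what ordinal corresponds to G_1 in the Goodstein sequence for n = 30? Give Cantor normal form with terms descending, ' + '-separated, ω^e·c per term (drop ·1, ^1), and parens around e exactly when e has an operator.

ω^2 + 5

30 —HB5→ 5^2 + 5 —bump→ 6^2 + 6 = 42 —(−1)→ 41
41 —HB6→ 6^2 + 5 —bump→ 7^2 + 5 = 54 —(−1)→ 53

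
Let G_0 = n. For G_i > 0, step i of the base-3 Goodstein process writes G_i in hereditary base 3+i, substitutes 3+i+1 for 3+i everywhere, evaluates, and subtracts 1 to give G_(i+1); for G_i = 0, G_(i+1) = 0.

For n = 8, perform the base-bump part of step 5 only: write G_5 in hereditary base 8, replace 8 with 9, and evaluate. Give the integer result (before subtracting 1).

[0] 8 ≡ 2·3 + 2 (base 3). Lift 4: 10. −1: 9.
[1] 9 ≡ 2·4 + 1 (base 4). Lift 5: 11. −1: 10.
[2] 10 ≡ 2·5 (base 5). Lift 6: 12. −1: 11.
[3] 11 ≡ 6 + 5 (base 6). Lift 7: 12. −1: 11.
[4] 11 ≡ 7 + 4 (base 7). Lift 8: 12. −1: 11.
[5] 11 ≡ 8 + 3 (base 8). Lift 9: 12. −1: 11.

12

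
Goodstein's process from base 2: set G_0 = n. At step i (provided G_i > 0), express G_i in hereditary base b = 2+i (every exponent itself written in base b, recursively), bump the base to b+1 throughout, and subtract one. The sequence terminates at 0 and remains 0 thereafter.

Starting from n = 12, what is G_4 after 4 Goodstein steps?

280019

(0) 12|_2 = 2^(2 + 1) + 2^2 ↦ 3^(3 + 1) + 3^3|_3 = 108 ⇒ 107
(1) 107|_3 = 3^(3 + 1) + 2·3^2 + 2·3 + 2 ↦ 4^(4 + 1) + 2·4^2 + 2·4 + 2|_4 = 1066 ⇒ 1065
(2) 1065|_4 = 4^(4 + 1) + 2·4^2 + 2·4 + 1 ↦ 5^(5 + 1) + 2·5^2 + 2·5 + 1|_5 = 15686 ⇒ 15685
(3) 15685|_5 = 5^(5 + 1) + 2·5^2 + 2·5 ↦ 6^(6 + 1) + 2·6^2 + 2·6|_6 = 280020 ⇒ 280019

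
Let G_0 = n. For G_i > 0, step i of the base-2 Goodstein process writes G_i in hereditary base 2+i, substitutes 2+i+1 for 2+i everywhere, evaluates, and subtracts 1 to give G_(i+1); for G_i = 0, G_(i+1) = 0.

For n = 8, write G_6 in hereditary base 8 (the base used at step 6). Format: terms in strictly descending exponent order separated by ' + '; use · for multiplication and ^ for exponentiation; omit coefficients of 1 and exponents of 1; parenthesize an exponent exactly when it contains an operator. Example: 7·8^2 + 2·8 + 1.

2·8^8 + 2·8^2 + 8 + 3

G_0=8  [base 2] 2^(2 + 1)  →[2↦3]→  3^(3 + 1) = 81  −1 ⇒ G_1=80
G_1=80  [base 3] 2·3^3 + 2·3^2 + 2·3 + 2  →[3↦4]→  2·4^4 + 2·4^2 + 2·4 + 2 = 554  −1 ⇒ G_2=553
G_2=553  [base 4] 2·4^4 + 2·4^2 + 2·4 + 1  →[4↦5]→  2·5^5 + 2·5^2 + 2·5 + 1 = 6311  −1 ⇒ G_3=6310
G_3=6310  [base 5] 2·5^5 + 2·5^2 + 2·5  →[5↦6]→  2·6^6 + 2·6^2 + 2·6 = 93396  −1 ⇒ G_4=93395
G_4=93395  [base 6] 2·6^6 + 2·6^2 + 6 + 5  →[6↦7]→  2·7^7 + 2·7^2 + 7 + 5 = 1647196  −1 ⇒ G_5=1647195
G_5=1647195  [base 7] 2·7^7 + 2·7^2 + 7 + 4  →[7↦8]→  2·8^8 + 2·8^2 + 8 + 4 = 33554572  −1 ⇒ G_6=33554571
G_6=33554571  [base 8] 2·8^8 + 2·8^2 + 8 + 3  →[8↦9]→  2·9^9 + 2·9^2 + 9 + 3 = 774841152  −1 ⇒ G_7=774841151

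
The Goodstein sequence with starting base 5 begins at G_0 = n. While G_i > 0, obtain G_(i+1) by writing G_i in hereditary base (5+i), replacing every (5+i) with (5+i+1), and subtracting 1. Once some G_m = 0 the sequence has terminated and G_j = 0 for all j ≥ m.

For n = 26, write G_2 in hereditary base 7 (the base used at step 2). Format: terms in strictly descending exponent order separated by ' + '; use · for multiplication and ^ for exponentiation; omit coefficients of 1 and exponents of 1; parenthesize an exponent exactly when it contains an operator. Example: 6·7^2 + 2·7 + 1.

step 0: 26 = 5^2 + 1; sub 6 for 5: 6^2 + 1; = 37; G_1 = 37−1 = 36
step 1: 36 = 6^2; sub 7 for 6: 7^2; = 49; G_2 = 49−1 = 48

6·7 + 6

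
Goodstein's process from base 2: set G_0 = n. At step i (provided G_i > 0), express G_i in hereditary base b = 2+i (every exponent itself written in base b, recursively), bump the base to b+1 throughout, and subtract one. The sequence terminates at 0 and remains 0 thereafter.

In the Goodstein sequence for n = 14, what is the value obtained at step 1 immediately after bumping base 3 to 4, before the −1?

1282

i=0: 14 = 2^(2 + 1) + 2^2 + 2 (b=2); 2→3: 3^(3 + 1) + 3^3 + 3 = 111; 111−1 = 110
i=1: 110 = 3^(3 + 1) + 3^3 + 2 (b=3); 3→4: 4^(4 + 1) + 4^4 + 2 = 1282; 1282−1 = 1281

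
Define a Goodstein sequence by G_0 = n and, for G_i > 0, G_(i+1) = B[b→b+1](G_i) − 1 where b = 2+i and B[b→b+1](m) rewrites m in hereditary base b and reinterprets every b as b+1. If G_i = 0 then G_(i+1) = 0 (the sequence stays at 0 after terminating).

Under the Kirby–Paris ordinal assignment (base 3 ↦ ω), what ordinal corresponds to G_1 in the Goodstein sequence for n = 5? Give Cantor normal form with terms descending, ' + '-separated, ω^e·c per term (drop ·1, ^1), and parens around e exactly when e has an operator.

[0] 5 ≡ 2^2 + 1 (base 2). Lift 3: 28. −1: 27.
[1] 27 ≡ 3^3 (base 3). Lift 4: 256. −1: 255.

ω^ω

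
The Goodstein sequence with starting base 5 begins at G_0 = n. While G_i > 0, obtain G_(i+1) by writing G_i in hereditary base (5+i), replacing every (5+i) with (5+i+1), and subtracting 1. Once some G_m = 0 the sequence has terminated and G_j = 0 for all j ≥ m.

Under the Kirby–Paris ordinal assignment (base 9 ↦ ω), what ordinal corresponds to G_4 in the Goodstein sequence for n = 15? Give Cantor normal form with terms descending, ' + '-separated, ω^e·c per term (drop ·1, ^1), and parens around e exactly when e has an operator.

[0] 15 ≡ 3·5 (base 5). Lift 6: 18. −1: 17.
[1] 17 ≡ 2·6 + 5 (base 6). Lift 7: 19. −1: 18.
[2] 18 ≡ 2·7 + 4 (base 7). Lift 8: 20. −1: 19.
[3] 19 ≡ 2·8 + 3 (base 8). Lift 9: 21. −1: 20.

ω·2 + 2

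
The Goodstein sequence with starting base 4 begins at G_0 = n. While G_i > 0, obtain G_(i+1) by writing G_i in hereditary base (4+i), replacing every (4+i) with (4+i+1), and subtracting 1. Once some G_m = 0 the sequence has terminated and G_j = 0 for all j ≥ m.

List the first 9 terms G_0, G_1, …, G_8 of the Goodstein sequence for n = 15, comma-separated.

(0) 15|_4 = 3·4 + 3 ↦ 3·5 + 3|_5 = 18 ⇒ 17
(1) 17|_5 = 3·5 + 2 ↦ 3·6 + 2|_6 = 20 ⇒ 19
(2) 19|_6 = 3·6 + 1 ↦ 3·7 + 1|_7 = 22 ⇒ 21
(3) 21|_7 = 3·7 ↦ 3·8|_8 = 24 ⇒ 23
(4) 23|_8 = 2·8 + 7 ↦ 2·9 + 7|_9 = 25 ⇒ 24
(5) 24|_9 = 2·9 + 6 ↦ 2·10 + 6|_10 = 26 ⇒ 25
(6) 25|_10 = 2·10 + 5 ↦ 2·11 + 5|_11 = 27 ⇒ 26
(7) 26|_11 = 2·11 + 4 ↦ 2·12 + 4|_12 = 28 ⇒ 27

15, 17, 19, 21, 23, 24, 25, 26, 27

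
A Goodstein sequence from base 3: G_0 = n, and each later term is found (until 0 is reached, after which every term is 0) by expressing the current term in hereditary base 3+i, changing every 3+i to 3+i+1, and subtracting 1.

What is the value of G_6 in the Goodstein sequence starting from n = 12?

69

G_0=12  [base 3] 3^2 + 3  →[3↦4]→  4^2 + 4 = 20  −1 ⇒ G_1=19
G_1=19  [base 4] 4^2 + 3  →[4↦5]→  5^2 + 3 = 28  −1 ⇒ G_2=27
G_2=27  [base 5] 5^2 + 2  →[5↦6]→  6^2 + 2 = 38  −1 ⇒ G_3=37
G_3=37  [base 6] 6^2 + 1  →[6↦7]→  7^2 + 1 = 50  −1 ⇒ G_4=49
G_4=49  [base 7] 7^2  →[7↦8]→  8^2 = 64  −1 ⇒ G_5=63
G_5=63  [base 8] 7·8 + 7  →[8↦9]→  7·9 + 7 = 70  −1 ⇒ G_6=69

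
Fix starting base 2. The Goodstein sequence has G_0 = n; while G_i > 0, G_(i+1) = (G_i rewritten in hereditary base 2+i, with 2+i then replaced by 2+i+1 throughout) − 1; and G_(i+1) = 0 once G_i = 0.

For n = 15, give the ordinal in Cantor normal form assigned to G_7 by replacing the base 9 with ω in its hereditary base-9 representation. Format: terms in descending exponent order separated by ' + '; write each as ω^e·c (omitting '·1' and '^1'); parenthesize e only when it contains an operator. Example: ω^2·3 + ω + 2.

G_0 = 15. HB_2(15) = 2^(2 + 1) + 2^2 + 2 + 1. Bump = 112. G_1 = 111.
G_1 = 111. HB_3(111) = 3^(3 + 1) + 3^3 + 3. Bump = 1284. G_2 = 1283.
G_2 = 1283. HB_4(1283) = 4^(4 + 1) + 4^4 + 3. Bump = 18753. G_3 = 18752.
G_3 = 18752. HB_5(18752) = 5^(5 + 1) + 5^5 + 2. Bump = 326594. G_4 = 326593.
G_4 = 326593. HB_6(326593) = 6^(6 + 1) + 6^6 + 1. Bump = 6588345. G_5 = 6588344.
G_5 = 6588344. HB_7(6588344) = 7^(7 + 1) + 7^7. Bump = 150994944. G_6 = 150994943.
G_6 = 150994943. HB_8(150994943) = 8^(8 + 1) + 7·8^7 + 7·8^6 + 7·8^5 + 7·8^4 + 7·8^3 + 7·8^2 + 7·8 + 7. Bump = 3524450281. G_7 = 3524450280.

ω^(ω + 1) + ω^7·7 + ω^6·7 + ω^5·7 + ω^4·7 + ω^3·7 + ω^2·7 + ω·7 + 6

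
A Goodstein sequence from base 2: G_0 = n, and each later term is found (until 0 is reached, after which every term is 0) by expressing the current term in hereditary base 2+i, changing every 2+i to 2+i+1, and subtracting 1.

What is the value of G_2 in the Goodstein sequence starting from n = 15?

step 0: 15 = 2^(2 + 1) + 2^2 + 2 + 1; sub 3 for 2: 3^(3 + 1) + 3^3 + 3 + 1; = 112; G_1 = 112−1 = 111
step 1: 111 = 3^(3 + 1) + 3^3 + 3; sub 4 for 3: 4^(4 + 1) + 4^4 + 4; = 1284; G_2 = 1284−1 = 1283
step 2: 1283 = 4^(4 + 1) + 4^4 + 3; sub 5 for 4: 5^(5 + 1) + 5^5 + 3; = 18753; G_3 = 18753−1 = 18752

1283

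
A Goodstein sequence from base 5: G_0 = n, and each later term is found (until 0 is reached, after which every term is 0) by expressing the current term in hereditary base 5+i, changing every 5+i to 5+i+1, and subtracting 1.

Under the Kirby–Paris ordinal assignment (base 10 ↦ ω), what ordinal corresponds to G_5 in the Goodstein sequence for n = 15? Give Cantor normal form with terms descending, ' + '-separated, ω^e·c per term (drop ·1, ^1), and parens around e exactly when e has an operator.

step 0: 15 = 3·5; sub 6 for 5: 3·6; = 18; G_1 = 18−1 = 17
step 1: 17 = 2·6 + 5; sub 7 for 6: 2·7 + 5; = 19; G_2 = 19−1 = 18
step 2: 18 = 2·7 + 4; sub 8 for 7: 2·8 + 4; = 20; G_3 = 20−1 = 19
step 3: 19 = 2·8 + 3; sub 9 for 8: 2·9 + 3; = 21; G_4 = 21−1 = 20
step 4: 20 = 2·9 + 2; sub 10 for 9: 2·10 + 2; = 22; G_5 = 22−1 = 21
step 5: 21 = 2·10 + 1; sub 11 for 10: 2·11 + 1; = 23; G_6 = 23−1 = 22

ω·2 + 1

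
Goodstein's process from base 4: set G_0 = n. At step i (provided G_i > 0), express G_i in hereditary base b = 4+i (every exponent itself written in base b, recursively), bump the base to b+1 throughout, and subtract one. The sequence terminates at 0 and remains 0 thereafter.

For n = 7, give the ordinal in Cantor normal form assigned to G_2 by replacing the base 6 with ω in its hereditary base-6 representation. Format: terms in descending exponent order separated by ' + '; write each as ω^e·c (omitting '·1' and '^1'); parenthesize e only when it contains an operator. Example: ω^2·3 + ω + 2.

G_0 = 7. HB_4(7) = 4 + 3. Bump = 8. G_1 = 7.
G_1 = 7. HB_5(7) = 5 + 2. Bump = 8. G_2 = 7.

ω + 1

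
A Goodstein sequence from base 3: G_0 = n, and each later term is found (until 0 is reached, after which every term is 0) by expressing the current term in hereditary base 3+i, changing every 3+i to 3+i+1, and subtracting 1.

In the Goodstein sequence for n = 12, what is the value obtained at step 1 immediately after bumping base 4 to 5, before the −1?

28

base 3: 12 = 3^2 + 3; at 4: 4^2 + 4 = 20; next = 19
base 4: 19 = 4^2 + 3; at 5: 5^2 + 3 = 28; next = 27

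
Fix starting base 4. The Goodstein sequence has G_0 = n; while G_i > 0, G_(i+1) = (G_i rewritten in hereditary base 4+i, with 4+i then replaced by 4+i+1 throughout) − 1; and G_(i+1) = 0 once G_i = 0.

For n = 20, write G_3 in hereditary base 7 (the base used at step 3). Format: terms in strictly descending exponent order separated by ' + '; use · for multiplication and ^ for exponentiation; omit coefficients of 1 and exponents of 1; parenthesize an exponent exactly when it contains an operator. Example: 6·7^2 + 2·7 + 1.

7^2 + 2

(0) 20|_4 = 4^2 + 4 ↦ 5^2 + 5|_5 = 30 ⇒ 29
(1) 29|_5 = 5^2 + 4 ↦ 6^2 + 4|_6 = 40 ⇒ 39
(2) 39|_6 = 6^2 + 3 ↦ 7^2 + 3|_7 = 52 ⇒ 51
(3) 51|_7 = 7^2 + 2 ↦ 8^2 + 2|_8 = 66 ⇒ 65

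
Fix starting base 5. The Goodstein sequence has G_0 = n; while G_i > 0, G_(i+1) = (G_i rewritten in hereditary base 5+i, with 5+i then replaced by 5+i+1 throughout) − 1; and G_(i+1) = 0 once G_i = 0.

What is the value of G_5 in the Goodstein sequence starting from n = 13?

17

(0) 13|_5 = 2·5 + 3 ↦ 2·6 + 3|_6 = 15 ⇒ 14
(1) 14|_6 = 2·6 + 2 ↦ 2·7 + 2|_7 = 16 ⇒ 15
(2) 15|_7 = 2·7 + 1 ↦ 2·8 + 1|_8 = 17 ⇒ 16
(3) 16|_8 = 2·8 ↦ 2·9|_9 = 18 ⇒ 17
(4) 17|_9 = 9 + 8 ↦ 10 + 8|_10 = 18 ⇒ 17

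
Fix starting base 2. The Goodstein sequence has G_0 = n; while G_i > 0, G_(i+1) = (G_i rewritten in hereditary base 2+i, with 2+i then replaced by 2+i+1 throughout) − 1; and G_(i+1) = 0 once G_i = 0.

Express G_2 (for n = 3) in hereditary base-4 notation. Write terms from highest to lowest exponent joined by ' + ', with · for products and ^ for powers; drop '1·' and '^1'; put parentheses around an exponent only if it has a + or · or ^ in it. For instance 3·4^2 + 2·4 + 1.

3

3 —HB2→ 2 + 1 —bump→ 3 + 1 = 4 —(−1)→ 3
3 —HB3→ 3 —bump→ 4 = 4 —(−1)→ 3
3 —HB4→ 3 —bump→ 3 = 3 —(−1)→ 2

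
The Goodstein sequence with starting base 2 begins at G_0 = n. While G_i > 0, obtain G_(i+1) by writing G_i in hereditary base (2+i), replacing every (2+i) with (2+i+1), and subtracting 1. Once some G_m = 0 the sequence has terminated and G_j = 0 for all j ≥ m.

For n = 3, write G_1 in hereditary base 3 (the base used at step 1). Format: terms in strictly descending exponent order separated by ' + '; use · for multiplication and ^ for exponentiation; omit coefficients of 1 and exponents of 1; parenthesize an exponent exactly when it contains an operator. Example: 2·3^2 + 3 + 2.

(0) 3|_2 = 2 + 1 ↦ 3 + 1|_3 = 4 ⇒ 3
(1) 3|_3 = 3 ↦ 4|_4 = 4 ⇒ 3

3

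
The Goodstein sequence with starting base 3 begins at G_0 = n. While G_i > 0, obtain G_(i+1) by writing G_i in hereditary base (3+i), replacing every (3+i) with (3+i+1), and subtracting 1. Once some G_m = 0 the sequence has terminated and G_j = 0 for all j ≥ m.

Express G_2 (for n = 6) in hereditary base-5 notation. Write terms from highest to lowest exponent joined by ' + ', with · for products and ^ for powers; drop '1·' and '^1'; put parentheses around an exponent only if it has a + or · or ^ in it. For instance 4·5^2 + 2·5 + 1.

G_0=6  [base 3] 2·3  →[3↦4]→  2·4 = 8  −1 ⇒ G_1=7
G_1=7  [base 4] 4 + 3  →[4↦5]→  5 + 3 = 8  −1 ⇒ G_2=7

5 + 2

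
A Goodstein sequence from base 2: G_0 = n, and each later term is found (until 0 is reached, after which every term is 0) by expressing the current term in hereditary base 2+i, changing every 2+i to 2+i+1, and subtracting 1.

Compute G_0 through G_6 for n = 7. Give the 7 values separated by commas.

7, 30, 259, 3127, 46657, 823543, 16777215

G_0=7  [base 2] 2^2 + 2 + 1  →[2↦3]→  3^3 + 3 + 1 = 31  −1 ⇒ G_1=30
G_1=30  [base 3] 3^3 + 3  →[3↦4]→  4^4 + 4 = 260  −1 ⇒ G_2=259
G_2=259  [base 4] 4^4 + 3  →[4↦5]→  5^5 + 3 = 3128  −1 ⇒ G_3=3127
G_3=3127  [base 5] 5^5 + 2  →[5↦6]→  6^6 + 2 = 46658  −1 ⇒ G_4=46657
G_4=46657  [base 6] 6^6 + 1  →[6↦7]→  7^7 + 1 = 823544  −1 ⇒ G_5=823543
G_5=823543  [base 7] 7^7  →[7↦8]→  8^8 = 16777216  −1 ⇒ G_6=16777215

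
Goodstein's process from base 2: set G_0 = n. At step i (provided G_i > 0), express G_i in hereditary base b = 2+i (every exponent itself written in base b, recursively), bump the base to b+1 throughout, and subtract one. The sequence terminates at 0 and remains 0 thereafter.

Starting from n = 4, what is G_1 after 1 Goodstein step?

26

step 0: 4 = 2^2; sub 3 for 2: 3^3; = 27; G_1 = 27−1 = 26
step 1: 26 = 2·3^2 + 2·3 + 2; sub 4 for 3: 2·4^2 + 2·4 + 2; = 42; G_2 = 42−1 = 41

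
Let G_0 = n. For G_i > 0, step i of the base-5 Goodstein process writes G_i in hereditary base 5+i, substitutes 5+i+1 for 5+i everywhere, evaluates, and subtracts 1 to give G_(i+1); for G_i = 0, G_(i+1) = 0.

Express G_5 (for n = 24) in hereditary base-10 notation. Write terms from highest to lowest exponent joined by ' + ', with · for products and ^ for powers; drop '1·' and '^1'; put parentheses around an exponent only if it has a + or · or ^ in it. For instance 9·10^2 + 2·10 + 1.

3·10 + 9

(0) 24|_5 = 4·5 + 4 ↦ 4·6 + 4|_6 = 28 ⇒ 27
(1) 27|_6 = 4·6 + 3 ↦ 4·7 + 3|_7 = 31 ⇒ 30
(2) 30|_7 = 4·7 + 2 ↦ 4·8 + 2|_8 = 34 ⇒ 33
(3) 33|_8 = 4·8 + 1 ↦ 4·9 + 1|_9 = 37 ⇒ 36
(4) 36|_9 = 4·9 ↦ 4·10|_10 = 40 ⇒ 39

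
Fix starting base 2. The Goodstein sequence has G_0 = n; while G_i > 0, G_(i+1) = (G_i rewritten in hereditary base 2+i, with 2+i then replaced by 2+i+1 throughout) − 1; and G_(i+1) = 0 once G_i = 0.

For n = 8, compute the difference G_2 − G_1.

473

[0] 8 ≡ 2^(2 + 1) (base 2). Lift 3: 81. −1: 80.
[1] 80 ≡ 2·3^3 + 2·3^2 + 2·3 + 2 (base 3). Lift 4: 554. −1: 553.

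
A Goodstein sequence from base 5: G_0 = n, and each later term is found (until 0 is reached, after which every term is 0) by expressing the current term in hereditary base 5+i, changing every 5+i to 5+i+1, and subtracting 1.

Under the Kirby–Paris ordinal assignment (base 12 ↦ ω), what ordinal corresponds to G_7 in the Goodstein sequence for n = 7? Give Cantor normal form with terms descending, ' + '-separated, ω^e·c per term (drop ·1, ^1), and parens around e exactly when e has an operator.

G_0 = 7. HB_5(7) = 5 + 2. Bump = 8. G_1 = 7.
G_1 = 7. HB_6(7) = 6 + 1. Bump = 8. G_2 = 7.
G_2 = 7. HB_7(7) = 7. Bump = 8. G_3 = 7.
G_3 = 7. HB_8(7) = 7. Bump = 7. G_4 = 6.
G_4 = 6. HB_9(6) = 6. Bump = 6. G_5 = 5.
G_5 = 5. HB_10(5) = 5. Bump = 5. G_6 = 4.
G_6 = 4. HB_11(4) = 4. Bump = 4. G_7 = 3.
G_7 = 3. HB_12(3) = 3. Bump = 3. G_8 = 2.

3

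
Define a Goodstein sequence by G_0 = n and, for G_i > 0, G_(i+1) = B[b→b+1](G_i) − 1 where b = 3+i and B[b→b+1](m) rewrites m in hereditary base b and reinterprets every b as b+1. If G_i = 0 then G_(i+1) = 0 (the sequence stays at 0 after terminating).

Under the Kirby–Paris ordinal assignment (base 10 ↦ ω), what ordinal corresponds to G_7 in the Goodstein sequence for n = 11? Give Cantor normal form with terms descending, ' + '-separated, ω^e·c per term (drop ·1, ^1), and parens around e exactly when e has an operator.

i=0: 11 = 3^2 + 2 (b=3); 3→4: 4^2 + 2 = 18; 18−1 = 17
i=1: 17 = 4^2 + 1 (b=4); 4→5: 5^2 + 1 = 26; 26−1 = 25
i=2: 25 = 5^2 (b=5); 5→6: 6^2 = 36; 36−1 = 35
i=3: 35 = 5·6 + 5 (b=6); 6→7: 5·7 + 5 = 40; 40−1 = 39
i=4: 39 = 5·7 + 4 (b=7); 7→8: 5·8 + 4 = 44; 44−1 = 43
i=5: 43 = 5·8 + 3 (b=8); 8→9: 5·9 + 3 = 48; 48−1 = 47
i=6: 47 = 5·9 + 2 (b=9); 9→10: 5·10 + 2 = 52; 52−1 = 51

ω·5 + 1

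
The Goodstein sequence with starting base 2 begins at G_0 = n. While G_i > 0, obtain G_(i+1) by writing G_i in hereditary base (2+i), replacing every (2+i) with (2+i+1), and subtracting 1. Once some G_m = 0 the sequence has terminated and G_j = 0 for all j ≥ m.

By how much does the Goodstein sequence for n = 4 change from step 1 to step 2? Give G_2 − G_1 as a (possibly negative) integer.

15

i=0: 4 = 2^2 (b=2); 2→3: 3^3 = 27; 27−1 = 26
i=1: 26 = 2·3^2 + 2·3 + 2 (b=3); 3→4: 2·4^2 + 2·4 + 2 = 42; 42−1 = 41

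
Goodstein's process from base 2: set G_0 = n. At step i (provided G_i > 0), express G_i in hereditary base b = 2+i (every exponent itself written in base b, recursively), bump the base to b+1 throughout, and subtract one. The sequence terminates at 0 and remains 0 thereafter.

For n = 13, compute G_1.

108

base 2: 13 = 2^(2 + 1) + 2^2 + 1; at 3: 3^(3 + 1) + 3^3 + 1 = 109; next = 108
base 3: 108 = 3^(3 + 1) + 3^3; at 4: 4^(4 + 1) + 4^4 = 1280; next = 1279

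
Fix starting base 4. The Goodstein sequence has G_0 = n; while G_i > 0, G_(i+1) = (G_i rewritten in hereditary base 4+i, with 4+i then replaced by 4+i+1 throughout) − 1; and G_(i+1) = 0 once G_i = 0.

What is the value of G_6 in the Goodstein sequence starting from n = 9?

11

G_0 = 9. HB_4(9) = 2·4 + 1. Bump = 11. G_1 = 10.
G_1 = 10. HB_5(10) = 2·5. Bump = 12. G_2 = 11.
G_2 = 11. HB_6(11) = 6 + 5. Bump = 12. G_3 = 11.
G_3 = 11. HB_7(11) = 7 + 4. Bump = 12. G_4 = 11.
G_4 = 11. HB_8(11) = 8 + 3. Bump = 12. G_5 = 11.
G_5 = 11. HB_9(11) = 9 + 2. Bump = 12. G_6 = 11.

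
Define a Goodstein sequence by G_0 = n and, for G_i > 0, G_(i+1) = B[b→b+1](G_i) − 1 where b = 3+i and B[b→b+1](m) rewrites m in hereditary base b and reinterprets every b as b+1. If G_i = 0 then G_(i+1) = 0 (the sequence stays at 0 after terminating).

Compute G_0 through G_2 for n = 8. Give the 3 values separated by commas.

i=0: 8 = 2·3 + 2 (b=3); 3→4: 2·4 + 2 = 10; 10−1 = 9
i=1: 9 = 2·4 + 1 (b=4); 4→5: 2·5 + 1 = 11; 11−1 = 10

8, 9, 10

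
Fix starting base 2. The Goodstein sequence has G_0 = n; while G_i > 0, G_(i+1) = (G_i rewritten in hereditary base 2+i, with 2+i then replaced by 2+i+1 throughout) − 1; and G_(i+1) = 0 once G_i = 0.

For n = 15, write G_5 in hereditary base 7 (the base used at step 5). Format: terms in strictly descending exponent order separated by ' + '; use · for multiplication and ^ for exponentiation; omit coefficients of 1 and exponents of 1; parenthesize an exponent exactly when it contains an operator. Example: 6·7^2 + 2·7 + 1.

7^(7 + 1) + 7^7

(0) 15|_2 = 2^(2 + 1) + 2^2 + 2 + 1 ↦ 3^(3 + 1) + 3^3 + 3 + 1|_3 = 112 ⇒ 111
(1) 111|_3 = 3^(3 + 1) + 3^3 + 3 ↦ 4^(4 + 1) + 4^4 + 4|_4 = 1284 ⇒ 1283
(2) 1283|_4 = 4^(4 + 1) + 4^4 + 3 ↦ 5^(5 + 1) + 5^5 + 3|_5 = 18753 ⇒ 18752
(3) 18752|_5 = 5^(5 + 1) + 5^5 + 2 ↦ 6^(6 + 1) + 6^6 + 2|_6 = 326594 ⇒ 326593
(4) 326593|_6 = 6^(6 + 1) + 6^6 + 1 ↦ 7^(7 + 1) + 7^7 + 1|_7 = 6588345 ⇒ 6588344
(5) 6588344|_7 = 7^(7 + 1) + 7^7 ↦ 8^(8 + 1) + 8^8|_8 = 150994944 ⇒ 150994943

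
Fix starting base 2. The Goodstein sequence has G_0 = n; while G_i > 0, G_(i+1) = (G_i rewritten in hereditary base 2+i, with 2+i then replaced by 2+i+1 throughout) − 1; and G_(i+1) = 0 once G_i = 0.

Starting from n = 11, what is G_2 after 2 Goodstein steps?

step 0: 11 = 2^(2 + 1) + 2 + 1; sub 3 for 2: 3^(3 + 1) + 3 + 1; = 85; G_1 = 85−1 = 84
step 1: 84 = 3^(3 + 1) + 3; sub 4 for 3: 4^(4 + 1) + 4; = 1028; G_2 = 1028−1 = 1027
step 2: 1027 = 4^(4 + 1) + 3; sub 5 for 4: 5^(5 + 1) + 3; = 15628; G_3 = 15628−1 = 15627

1027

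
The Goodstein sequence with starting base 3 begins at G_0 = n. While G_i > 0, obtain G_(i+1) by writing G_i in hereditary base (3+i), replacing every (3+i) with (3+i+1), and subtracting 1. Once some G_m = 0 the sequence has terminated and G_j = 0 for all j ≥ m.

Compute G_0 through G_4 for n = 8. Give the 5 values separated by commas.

G_0 = 8. HB_3(8) = 2·3 + 2. Bump = 10. G_1 = 9.
G_1 = 9. HB_4(9) = 2·4 + 1. Bump = 11. G_2 = 10.
G_2 = 10. HB_5(10) = 2·5. Bump = 12. G_3 = 11.
G_3 = 11. HB_6(11) = 6 + 5. Bump = 12. G_4 = 11.

8, 9, 10, 11, 11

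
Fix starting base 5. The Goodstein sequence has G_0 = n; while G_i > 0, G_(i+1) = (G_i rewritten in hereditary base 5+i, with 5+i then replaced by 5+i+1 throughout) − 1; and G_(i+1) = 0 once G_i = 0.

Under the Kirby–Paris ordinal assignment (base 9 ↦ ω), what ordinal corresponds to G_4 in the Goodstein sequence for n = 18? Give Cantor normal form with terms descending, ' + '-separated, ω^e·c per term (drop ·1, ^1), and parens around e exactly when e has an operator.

ω·2 + 8

(0) 18|_5 = 3·5 + 3 ↦ 3·6 + 3|_6 = 21 ⇒ 20
(1) 20|_6 = 3·6 + 2 ↦ 3·7 + 2|_7 = 23 ⇒ 22
(2) 22|_7 = 3·7 + 1 ↦ 3·8 + 1|_8 = 25 ⇒ 24
(3) 24|_8 = 3·8 ↦ 3·9|_9 = 27 ⇒ 26
(4) 26|_9 = 2·9 + 8 ↦ 2·10 + 8|_10 = 28 ⇒ 27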